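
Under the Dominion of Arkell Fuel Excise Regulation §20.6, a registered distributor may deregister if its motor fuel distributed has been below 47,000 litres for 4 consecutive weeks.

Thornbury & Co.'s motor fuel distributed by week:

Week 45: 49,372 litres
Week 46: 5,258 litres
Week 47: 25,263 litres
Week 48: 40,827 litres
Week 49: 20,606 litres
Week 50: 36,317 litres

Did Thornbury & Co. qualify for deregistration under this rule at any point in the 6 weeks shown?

Weeks below 47,000 litres: Week 46, Week 47, Week 48, Week 49, Week 50.
Longest run of consecutive weeks below the threshold: 5.
5 ≥ 4, so Thornbury & Co. became eligible.

Yes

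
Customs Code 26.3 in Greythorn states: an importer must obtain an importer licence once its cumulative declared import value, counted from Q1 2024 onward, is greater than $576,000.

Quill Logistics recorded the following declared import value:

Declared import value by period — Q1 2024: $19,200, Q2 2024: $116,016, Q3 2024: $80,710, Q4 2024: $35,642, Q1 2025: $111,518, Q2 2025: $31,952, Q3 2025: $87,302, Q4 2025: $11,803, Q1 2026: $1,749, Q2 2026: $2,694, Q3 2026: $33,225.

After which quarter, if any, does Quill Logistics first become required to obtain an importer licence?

Through Q1 2024: $19,200
Through Q2 2024: $135,216
Through Q3 2024: $215,926
Through Q4 2024: $251,568
Through Q1 2025: $363,086
Through Q2 2025: $395,038
Through Q3 2025: $482,340
Through Q4 2025: $494,143
Through Q1 2026: $495,892
Through Q2 2026: $498,586
Through Q3 2026: $531,811
Final cumulative total $531,811 ≤ $576,000; the threshold is never exceeded.

Not triggered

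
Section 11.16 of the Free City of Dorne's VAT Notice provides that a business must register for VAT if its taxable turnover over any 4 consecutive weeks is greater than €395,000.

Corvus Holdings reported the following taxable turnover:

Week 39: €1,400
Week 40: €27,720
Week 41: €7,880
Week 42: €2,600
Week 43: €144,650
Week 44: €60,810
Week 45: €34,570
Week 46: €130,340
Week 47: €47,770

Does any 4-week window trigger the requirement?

No

Week 39–Week 42: €1,400 + €27,720 + €7,880 + €2,600 = €39,600 (under)
Week 40–Week 43: €27,720 + €7,880 + €2,600 + €144,650 = €182,850 (under)
Week 41–Week 44: €7,880 + €2,600 + €144,650 + €60,810 = €215,940 (under)
Week 42–Week 45: €2,600 + €144,650 + €60,810 + €34,570 = €242,630 (under)
Week 43–Week 46: €144,650 + €60,810 + €34,570 + €130,340 = €370,370 (under)
Week 44–Week 47: €60,810 + €34,570 + €130,340 + €47,770 = €273,490 (under)
No window exceeds €395,000.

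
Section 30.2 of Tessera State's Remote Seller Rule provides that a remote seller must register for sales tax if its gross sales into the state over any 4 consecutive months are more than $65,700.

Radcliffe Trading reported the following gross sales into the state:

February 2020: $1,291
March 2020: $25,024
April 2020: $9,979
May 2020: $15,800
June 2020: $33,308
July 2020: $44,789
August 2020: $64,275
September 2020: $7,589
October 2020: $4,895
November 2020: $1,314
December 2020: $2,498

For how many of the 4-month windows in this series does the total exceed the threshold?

6

February 2020–May 2020: $1,291 + $25,024 + $9,979 + $15,800 = $52,094 (under)
March 2020–June 2020: $25,024 + $9,979 + $15,800 + $33,308 = $84,111 (over)
April 2020–July 2020: $9,979 + $15,800 + $33,308 + $44,789 = $103,876 (over)
May 2020–August 2020: $15,800 + $33,308 + $44,789 + $64,275 = $158,172 (over)
June 2020–September 2020: $33,308 + $44,789 + $64,275 + $7,589 = $149,961 (over)
July 2020–October 2020: $44,789 + $64,275 + $7,589 + $4,895 = $121,548 (over)
August 2020–November 2020: $64,275 + $7,589 + $4,895 + $1,314 = $78,073 (over)
September 2020–December 2020: $7,589 + $4,895 + $1,314 + $2,498 = $16,296 (under)
6 windows exceed the threshold.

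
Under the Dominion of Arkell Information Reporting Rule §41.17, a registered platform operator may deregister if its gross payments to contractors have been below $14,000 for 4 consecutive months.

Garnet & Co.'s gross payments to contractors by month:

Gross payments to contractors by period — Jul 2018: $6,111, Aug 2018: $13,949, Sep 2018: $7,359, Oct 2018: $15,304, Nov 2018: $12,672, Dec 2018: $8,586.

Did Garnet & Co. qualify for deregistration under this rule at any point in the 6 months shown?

Months below $14,000: Jul 2018, Aug 2018, Sep 2018, Nov 2018, Dec 2018.
Longest run of consecutive months below the threshold: 3.
3 < 4, so Garnet & Co. never became eligible.

No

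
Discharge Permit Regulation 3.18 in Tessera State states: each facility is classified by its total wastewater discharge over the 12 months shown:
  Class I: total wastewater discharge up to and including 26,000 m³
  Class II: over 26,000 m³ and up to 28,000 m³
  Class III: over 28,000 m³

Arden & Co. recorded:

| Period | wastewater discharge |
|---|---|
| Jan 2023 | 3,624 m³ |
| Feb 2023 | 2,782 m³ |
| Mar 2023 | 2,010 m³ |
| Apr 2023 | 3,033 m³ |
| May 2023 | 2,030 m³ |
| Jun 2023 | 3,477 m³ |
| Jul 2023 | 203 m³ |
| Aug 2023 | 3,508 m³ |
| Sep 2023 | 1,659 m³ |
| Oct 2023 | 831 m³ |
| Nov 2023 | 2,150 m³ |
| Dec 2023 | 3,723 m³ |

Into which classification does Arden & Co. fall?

Total wastewater discharge: 3,624 m³ + 2,782 m³ + 2,010 m³ + 3,033 m³ + 2,030 m³ + 3,477 m³ + 203 m³ + 3,508 m³ + 1,659 m³ + 831 m³ + 2,150 m³ + 3,723 m³ = 29,030 m³.
29,030 m³ > 28,000 m³, so Class III applies.

Class III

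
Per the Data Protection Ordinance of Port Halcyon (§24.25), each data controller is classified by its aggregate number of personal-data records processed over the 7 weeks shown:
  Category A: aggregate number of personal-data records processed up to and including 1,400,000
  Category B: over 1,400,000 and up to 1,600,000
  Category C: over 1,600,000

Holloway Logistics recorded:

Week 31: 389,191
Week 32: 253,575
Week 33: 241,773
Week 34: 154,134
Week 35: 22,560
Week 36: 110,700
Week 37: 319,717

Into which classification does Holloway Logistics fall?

Aggregate number of personal-data records processed: 389,191 + 253,575 + 241,773 + 154,134 + 22,560 + 110,700 + 319,717 = 1,491,650.
1,400,000 < 1,491,650 ≤ 1,600,000, so Category B applies.

Category B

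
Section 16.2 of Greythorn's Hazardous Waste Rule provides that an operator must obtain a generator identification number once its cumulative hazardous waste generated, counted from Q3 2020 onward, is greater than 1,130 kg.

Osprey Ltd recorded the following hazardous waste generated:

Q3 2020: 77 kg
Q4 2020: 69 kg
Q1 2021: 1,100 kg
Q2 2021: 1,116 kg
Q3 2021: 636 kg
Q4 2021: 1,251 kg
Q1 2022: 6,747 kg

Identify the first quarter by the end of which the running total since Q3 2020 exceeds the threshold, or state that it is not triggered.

Q1 2021

Through Q3 2020: 77 kg
Through Q4 2020: 146 kg
Through Q1 2021: 1,246 kg ← exceeds threshold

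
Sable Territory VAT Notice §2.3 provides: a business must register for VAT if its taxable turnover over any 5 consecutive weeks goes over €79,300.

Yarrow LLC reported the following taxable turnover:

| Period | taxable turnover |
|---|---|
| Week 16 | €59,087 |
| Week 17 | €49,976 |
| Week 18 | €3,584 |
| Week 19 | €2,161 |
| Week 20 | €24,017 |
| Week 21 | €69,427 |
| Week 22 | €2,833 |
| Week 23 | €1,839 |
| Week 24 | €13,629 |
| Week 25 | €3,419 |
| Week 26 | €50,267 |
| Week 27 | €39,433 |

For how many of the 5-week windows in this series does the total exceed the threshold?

7

Week 16–Week 20: €59,087 + €49,976 + €3,584 + €2,161 + €24,017 = €138,825 (over)
Week 17–Week 21: €49,976 + €3,584 + €2,161 + €24,017 + €69,427 = €149,165 (over)
Week 18–Week 22: €3,584 + €2,161 + €24,017 + €69,427 + €2,833 = €102,022 (over)
Week 19–Week 23: €2,161 + €24,017 + €69,427 + €2,833 + €1,839 = €100,277 (over)
Week 20–Week 24: €24,017 + €69,427 + €2,833 + €1,839 + €13,629 = €111,745 (over)
Week 21–Week 25: €69,427 + €2,833 + €1,839 + €13,629 + €3,419 = €91,147 (over)
Week 22–Week 26: €2,833 + €1,839 + €13,629 + €3,419 + €50,267 = €71,987 (under)
Week 23–Week 27: €1,839 + €13,629 + €3,419 + €50,267 + €39,433 = €108,587 (over)
7 windows exceed the threshold.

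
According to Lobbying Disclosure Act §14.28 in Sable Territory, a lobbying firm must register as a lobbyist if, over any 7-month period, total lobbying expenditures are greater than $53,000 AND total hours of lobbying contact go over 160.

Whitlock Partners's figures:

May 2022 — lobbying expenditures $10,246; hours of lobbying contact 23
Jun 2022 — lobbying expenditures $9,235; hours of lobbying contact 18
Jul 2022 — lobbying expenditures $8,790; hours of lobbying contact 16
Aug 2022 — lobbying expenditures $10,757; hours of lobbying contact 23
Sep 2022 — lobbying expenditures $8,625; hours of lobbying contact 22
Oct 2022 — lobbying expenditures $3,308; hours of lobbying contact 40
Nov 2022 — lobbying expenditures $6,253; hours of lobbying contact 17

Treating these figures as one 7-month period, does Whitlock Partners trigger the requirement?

Total lobbying expenditures: $10,246 + $9,235 + $8,790 + $10,757 + $8,625 + $3,308 + $6,253 = $57,214 (> $53,000).
Total hours of lobbying contact: 23 + 18 + 16 + 23 + 22 + 40 + 17 = 159 (≤ 160).
The test is 'and': the rule requires both, and at least one is not exceeded.

No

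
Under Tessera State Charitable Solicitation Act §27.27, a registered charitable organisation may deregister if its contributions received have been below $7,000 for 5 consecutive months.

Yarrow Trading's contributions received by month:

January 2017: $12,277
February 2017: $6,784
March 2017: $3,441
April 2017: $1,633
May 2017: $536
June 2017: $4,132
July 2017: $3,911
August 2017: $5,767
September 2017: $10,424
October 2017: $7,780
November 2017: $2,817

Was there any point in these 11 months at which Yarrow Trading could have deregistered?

Yes

Months below $7,000: February 2017, March 2017, April 2017, May 2017, June 2017, July 2017, August 2017, November 2017.
Longest run of consecutive months below the threshold: 7.
7 ≥ 5, so Yarrow Trading became eligible.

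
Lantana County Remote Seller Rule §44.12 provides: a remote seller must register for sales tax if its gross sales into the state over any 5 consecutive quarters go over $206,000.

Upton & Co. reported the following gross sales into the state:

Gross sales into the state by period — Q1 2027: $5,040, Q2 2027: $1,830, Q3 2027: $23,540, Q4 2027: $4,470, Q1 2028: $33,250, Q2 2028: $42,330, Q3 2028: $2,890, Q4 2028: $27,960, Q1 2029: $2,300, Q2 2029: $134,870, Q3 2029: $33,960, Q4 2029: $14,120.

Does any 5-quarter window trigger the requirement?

Q1 2027–Q1 2028: $5,040 + $1,830 + $23,540 + $4,470 + $33,250 = $68,130 (under)
Q2 2027–Q2 2028: $1,830 + $23,540 + $4,470 + $33,250 + $42,330 = $105,420 (under)
Q3 2027–Q3 2028: $23,540 + $4,470 + $33,250 + $42,330 + $2,890 = $106,480 (under)
Q4 2027–Q4 2028: $4,470 + $33,250 + $42,330 + $2,890 + $27,960 = $110,900 (under)
Q1 2028–Q1 2029: $33,250 + $42,330 + $2,890 + $27,960 + $2,300 = $108,730 (under)
Q2 2028–Q2 2029: $42,330 + $2,890 + $27,960 + $2,300 + $134,870 = $210,350 (over)
Q3 2028–Q3 2029: $2,890 + $27,960 + $2,300 + $134,870 + $33,960 = $201,980 (under)
Q4 2028–Q4 2029: $27,960 + $2,300 + $134,870 + $33,960 + $14,120 = $213,210 (over)
At least one window exceeds $206,000.

Yes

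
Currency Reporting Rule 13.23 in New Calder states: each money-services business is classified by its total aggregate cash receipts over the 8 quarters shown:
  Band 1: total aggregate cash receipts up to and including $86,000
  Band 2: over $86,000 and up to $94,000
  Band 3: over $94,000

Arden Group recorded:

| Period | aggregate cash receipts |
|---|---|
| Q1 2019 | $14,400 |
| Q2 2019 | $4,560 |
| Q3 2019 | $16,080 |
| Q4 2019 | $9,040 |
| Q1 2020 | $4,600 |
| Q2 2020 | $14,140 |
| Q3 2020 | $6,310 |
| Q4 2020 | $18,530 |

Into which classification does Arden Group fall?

Band 2

Total aggregate cash receipts: $14,400 + $4,560 + $16,080 + $9,040 + $4,600 + $14,140 + $6,310 + $18,530 = $87,660.
$86,000 < $87,660 ≤ $94,000, so Band 2 applies.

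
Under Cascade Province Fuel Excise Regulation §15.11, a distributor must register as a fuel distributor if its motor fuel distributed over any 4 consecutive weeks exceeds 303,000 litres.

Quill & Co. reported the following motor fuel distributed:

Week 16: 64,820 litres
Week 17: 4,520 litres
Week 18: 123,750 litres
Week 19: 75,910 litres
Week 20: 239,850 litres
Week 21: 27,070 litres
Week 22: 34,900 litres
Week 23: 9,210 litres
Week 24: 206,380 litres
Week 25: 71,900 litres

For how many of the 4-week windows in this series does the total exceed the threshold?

Week 16–Week 19: 64,820 litres + 4,520 litres + 123,750 litres + 75,910 litres = 269,000 litres (under)
Week 17–Week 20: 4,520 litres + 123,750 litres + 75,910 litres + 239,850 litres = 444,030 litres (over)
Week 18–Week 21: 123,750 litres + 75,910 litres + 239,850 litres + 27,070 litres = 466,580 litres (over)
Week 19–Week 22: 75,910 litres + 239,850 litres + 27,070 litres + 34,900 litres = 377,730 litres (over)
Week 20–Week 23: 239,850 litres + 27,070 litres + 34,900 litres + 9,210 litres = 311,030 litres (over)
Week 21–Week 24: 27,070 litres + 34,900 litres + 9,210 litres + 206,380 litres = 277,560 litres (under)
Week 22–Week 25: 34,900 litres + 9,210 litres + 206,380 litres + 71,900 litres = 322,390 litres (over)
5 windows exceed the threshold.

5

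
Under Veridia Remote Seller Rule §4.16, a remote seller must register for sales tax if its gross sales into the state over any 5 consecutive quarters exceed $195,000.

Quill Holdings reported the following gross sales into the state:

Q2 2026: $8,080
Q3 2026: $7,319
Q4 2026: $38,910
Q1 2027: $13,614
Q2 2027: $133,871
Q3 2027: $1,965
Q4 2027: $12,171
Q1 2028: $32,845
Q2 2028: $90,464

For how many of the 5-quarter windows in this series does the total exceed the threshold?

Q2 2026–Q2 2027: $8,080 + $7,319 + $38,910 + $13,614 + $133,871 = $201,794 (over)
Q3 2026–Q3 2027: $7,319 + $38,910 + $13,614 + $133,871 + $1,965 = $195,679 (over)
Q4 2026–Q4 2027: $38,910 + $13,614 + $133,871 + $1,965 + $12,171 = $200,531 (over)
Q1 2027–Q1 2028: $13,614 + $133,871 + $1,965 + $12,171 + $32,845 = $194,466 (under)
Q2 2027–Q2 2028: $133,871 + $1,965 + $12,171 + $32,845 + $90,464 = $271,316 (over)
4 windows exceed the threshold.

4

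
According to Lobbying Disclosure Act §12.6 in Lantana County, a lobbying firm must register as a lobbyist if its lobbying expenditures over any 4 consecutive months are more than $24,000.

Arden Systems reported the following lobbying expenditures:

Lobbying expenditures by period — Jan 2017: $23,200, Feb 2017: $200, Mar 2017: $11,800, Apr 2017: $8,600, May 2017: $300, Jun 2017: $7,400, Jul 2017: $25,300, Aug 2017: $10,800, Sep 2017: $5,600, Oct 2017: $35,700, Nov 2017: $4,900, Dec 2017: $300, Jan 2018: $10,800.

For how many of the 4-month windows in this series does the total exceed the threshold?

9

Jan 2017–Apr 2017: $23,200 + $200 + $11,800 + $8,600 = $43,800 (over)
Feb 2017–May 2017: $200 + $11,800 + $8,600 + $300 = $20,900 (under)
Mar 2017–Jun 2017: $11,800 + $8,600 + $300 + $7,400 = $28,100 (over)
Apr 2017–Jul 2017: $8,600 + $300 + $7,400 + $25,300 = $41,600 (over)
May 2017–Aug 2017: $300 + $7,400 + $25,300 + $10,800 = $43,800 (over)
Jun 2017–Sep 2017: $7,400 + $25,300 + $10,800 + $5,600 = $49,100 (over)
Jul 2017–Oct 2017: $25,300 + $10,800 + $5,600 + $35,700 = $77,400 (over)
Aug 2017–Nov 2017: $10,800 + $5,600 + $35,700 + $4,900 = $57,000 (over)
Sep 2017–Dec 2017: $5,600 + $35,700 + $4,900 + $300 = $46,500 (over)
Oct 2017–Jan 2018: $35,700 + $4,900 + $300 + $10,800 = $51,700 (over)
9 windows exceed the threshold.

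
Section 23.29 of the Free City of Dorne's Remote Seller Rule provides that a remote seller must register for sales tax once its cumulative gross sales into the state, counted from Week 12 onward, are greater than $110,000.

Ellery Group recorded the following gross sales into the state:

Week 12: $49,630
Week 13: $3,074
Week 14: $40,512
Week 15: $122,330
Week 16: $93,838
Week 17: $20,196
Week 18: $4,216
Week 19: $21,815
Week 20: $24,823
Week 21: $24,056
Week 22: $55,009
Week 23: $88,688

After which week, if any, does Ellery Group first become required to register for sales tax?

Through Week 12: $49,630
Through Week 13: $52,704
Through Week 14: $93,216
Through Week 15: $215,546 ← exceeds threshold

Week 15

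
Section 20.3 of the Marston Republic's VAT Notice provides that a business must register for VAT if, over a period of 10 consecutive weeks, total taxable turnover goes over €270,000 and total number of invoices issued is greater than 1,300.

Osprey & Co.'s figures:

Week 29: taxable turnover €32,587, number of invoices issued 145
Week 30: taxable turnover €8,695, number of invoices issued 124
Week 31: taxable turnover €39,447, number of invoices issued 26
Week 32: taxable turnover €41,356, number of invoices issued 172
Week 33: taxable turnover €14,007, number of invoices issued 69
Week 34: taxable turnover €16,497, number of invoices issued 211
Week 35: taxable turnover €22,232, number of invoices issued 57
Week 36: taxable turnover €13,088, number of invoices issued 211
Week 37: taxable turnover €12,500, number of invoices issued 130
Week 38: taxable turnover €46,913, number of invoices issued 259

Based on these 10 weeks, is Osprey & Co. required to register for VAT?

No

Total taxable turnover: €32,587 + €8,695 + €39,447 + €41,356 + €14,007 + €16,497 + €22,232 + €13,088 + €12,500 + €46,913 = €247,322 (≤ €270,000).
Total number of invoices issued: 145 + 124 + 26 + 172 + 69 + 211 + 57 + 211 + 130 + 259 = 1,404 (> 1,300).
The test is 'and': the rule requires both, and at least one is not exceeded.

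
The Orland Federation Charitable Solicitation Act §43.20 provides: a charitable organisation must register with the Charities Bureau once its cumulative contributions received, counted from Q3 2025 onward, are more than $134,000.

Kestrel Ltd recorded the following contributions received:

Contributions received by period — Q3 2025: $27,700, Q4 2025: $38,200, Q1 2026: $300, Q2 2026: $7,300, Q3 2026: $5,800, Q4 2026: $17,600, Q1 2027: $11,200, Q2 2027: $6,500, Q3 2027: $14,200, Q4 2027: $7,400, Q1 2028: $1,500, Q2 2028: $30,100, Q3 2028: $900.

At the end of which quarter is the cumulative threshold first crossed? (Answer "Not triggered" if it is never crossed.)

Through Q3 2025: $27,700
Through Q4 2025: $65,900
Through Q1 2026: $66,200
Through Q2 2026: $73,500
Through Q3 2026: $79,300
Through Q4 2026: $96,900
Through Q1 2027: $108,100
Through Q2 2027: $114,600
Through Q3 2027: $128,800
Through Q4 2027: $136,200 ← exceeds threshold

Q4 2027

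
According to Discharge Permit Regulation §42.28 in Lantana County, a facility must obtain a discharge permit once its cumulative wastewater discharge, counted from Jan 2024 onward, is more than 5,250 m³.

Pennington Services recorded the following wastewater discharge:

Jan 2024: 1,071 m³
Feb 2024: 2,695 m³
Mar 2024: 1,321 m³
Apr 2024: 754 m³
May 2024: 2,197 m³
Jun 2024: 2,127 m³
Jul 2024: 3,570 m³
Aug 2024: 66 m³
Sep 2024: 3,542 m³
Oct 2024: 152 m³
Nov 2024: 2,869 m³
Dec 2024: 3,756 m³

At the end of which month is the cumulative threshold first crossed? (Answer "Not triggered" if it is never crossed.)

Through Jan 2024: 1,071 m³
Through Feb 2024: 3,766 m³
Through Mar 2024: 5,087 m³
Through Apr 2024: 5,841 m³ ← exceeds threshold

Apr 2024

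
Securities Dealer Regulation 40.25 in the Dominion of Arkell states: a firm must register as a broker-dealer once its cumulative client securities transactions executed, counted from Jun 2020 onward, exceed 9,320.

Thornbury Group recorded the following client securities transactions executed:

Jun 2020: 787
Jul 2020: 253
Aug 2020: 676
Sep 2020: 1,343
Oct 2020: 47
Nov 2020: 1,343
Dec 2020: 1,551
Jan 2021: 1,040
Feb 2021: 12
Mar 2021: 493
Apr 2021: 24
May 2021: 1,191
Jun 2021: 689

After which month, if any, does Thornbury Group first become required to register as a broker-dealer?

Jun 2021

Through Jun 2020: 787
Through Jul 2020: 1,040
Through Aug 2020: 1,716
Through Sep 2020: 3,059
Through Oct 2020: 3,106
Through Nov 2020: 4,449
Through Dec 2020: 6,000
Through Jan 2021: 7,040
Through Feb 2021: 7,052
Through Mar 2021: 7,545
Through Apr 2021: 7,569
Through May 2021: 8,760
Through Jun 2021: 9,449 ← exceeds threshold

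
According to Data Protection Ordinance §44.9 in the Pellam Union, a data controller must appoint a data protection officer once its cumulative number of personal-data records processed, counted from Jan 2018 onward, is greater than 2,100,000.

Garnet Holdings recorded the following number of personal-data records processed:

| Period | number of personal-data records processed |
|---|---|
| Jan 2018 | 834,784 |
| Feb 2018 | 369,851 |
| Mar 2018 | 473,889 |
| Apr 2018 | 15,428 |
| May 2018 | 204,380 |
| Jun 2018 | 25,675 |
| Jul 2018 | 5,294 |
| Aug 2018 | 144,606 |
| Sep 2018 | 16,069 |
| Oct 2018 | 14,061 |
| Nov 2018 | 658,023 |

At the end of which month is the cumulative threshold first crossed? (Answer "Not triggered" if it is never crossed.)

Oct 2018

Through Jan 2018: 834,784
Through Feb 2018: 1,204,635
Through Mar 2018: 1,678,524
Through Apr 2018: 1,693,952
Through May 2018: 1,898,332
Through Jun 2018: 1,924,007
Through Jul 2018: 1,929,301
Through Aug 2018: 2,073,907
Through Sep 2018: 2,089,976
Through Oct 2018: 2,104,037 ← exceeds threshold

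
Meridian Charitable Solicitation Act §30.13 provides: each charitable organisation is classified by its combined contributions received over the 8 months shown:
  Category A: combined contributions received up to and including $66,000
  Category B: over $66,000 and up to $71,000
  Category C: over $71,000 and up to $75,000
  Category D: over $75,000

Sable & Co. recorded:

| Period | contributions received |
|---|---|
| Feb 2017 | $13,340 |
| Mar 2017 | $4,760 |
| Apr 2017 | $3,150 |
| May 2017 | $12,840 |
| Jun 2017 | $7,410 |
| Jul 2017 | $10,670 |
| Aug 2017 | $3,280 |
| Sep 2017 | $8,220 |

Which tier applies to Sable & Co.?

Combined contributions received: $13,340 + $4,760 + $3,150 + $12,840 + $7,410 + $10,670 + $3,280 + $8,220 = $63,670.
$63,670 ≤ $66,000, so Category A applies.

Category A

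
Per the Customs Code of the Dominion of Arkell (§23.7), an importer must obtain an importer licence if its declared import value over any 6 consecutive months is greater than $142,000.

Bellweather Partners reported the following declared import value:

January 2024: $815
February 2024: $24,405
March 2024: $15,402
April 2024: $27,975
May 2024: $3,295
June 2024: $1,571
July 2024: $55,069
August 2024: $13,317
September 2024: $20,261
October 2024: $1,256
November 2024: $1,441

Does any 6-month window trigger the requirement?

January 2024–June 2024: $815 + $24,405 + $15,402 + $27,975 + $3,295 + $1,571 = $73,463 (under)
February 2024–July 2024: $24,405 + $15,402 + $27,975 + $3,295 + $1,571 + $55,069 = $127,717 (under)
March 2024–August 2024: $15,402 + $27,975 + $3,295 + $1,571 + $55,069 + $13,317 = $116,629 (under)
April 2024–September 2024: $27,975 + $3,295 + $1,571 + $55,069 + $13,317 + $20,261 = $121,488 (under)
May 2024–October 2024: $3,295 + $1,571 + $55,069 + $13,317 + $20,261 + $1,256 = $94,769 (under)
June 2024–November 2024: $1,571 + $55,069 + $13,317 + $20,261 + $1,256 + $1,441 = $92,915 (under)
No window exceeds $142,000.

No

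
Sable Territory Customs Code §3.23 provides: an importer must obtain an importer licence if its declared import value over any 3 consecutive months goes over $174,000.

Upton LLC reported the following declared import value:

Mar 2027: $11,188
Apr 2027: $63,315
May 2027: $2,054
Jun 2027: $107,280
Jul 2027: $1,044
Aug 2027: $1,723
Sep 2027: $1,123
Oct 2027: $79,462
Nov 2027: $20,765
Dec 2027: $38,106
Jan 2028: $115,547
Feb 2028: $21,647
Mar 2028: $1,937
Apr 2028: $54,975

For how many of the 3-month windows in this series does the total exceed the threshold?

2

Mar 2027–May 2027: $11,188 + $63,315 + $2,054 = $76,557 (under)
Apr 2027–Jun 2027: $63,315 + $2,054 + $107,280 = $172,649 (under)
May 2027–Jul 2027: $2,054 + $107,280 + $1,044 = $110,378 (under)
Jun 2027–Aug 2027: $107,280 + $1,044 + $1,723 = $110,047 (under)
Jul 2027–Sep 2027: $1,044 + $1,723 + $1,123 = $3,890 (under)
Aug 2027–Oct 2027: $1,723 + $1,123 + $79,462 = $82,308 (under)
Sep 2027–Nov 2027: $1,123 + $79,462 + $20,765 = $101,350 (under)
Oct 2027–Dec 2027: $79,462 + $20,765 + $38,106 = $138,333 (under)
Nov 2027–Jan 2028: $20,765 + $38,106 + $115,547 = $174,418 (over)
Dec 2027–Feb 2028: $38,106 + $115,547 + $21,647 = $175,300 (over)
Jan 2028–Mar 2028: $115,547 + $21,647 + $1,937 = $139,131 (under)
Feb 2028–Apr 2028: $21,647 + $1,937 + $54,975 = $78,559 (under)
2 windows exceed the threshold.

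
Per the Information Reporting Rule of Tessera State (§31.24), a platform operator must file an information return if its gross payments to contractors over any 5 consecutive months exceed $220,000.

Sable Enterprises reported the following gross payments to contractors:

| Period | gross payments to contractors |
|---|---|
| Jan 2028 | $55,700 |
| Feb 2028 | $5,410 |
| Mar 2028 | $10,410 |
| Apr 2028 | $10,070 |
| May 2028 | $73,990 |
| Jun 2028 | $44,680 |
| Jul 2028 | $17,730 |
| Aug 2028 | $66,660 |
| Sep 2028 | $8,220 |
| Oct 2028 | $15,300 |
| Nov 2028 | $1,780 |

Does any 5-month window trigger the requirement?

Jan 2028–May 2028: $55,700 + $5,410 + $10,410 + $10,070 + $73,990 = $155,580 (under)
Feb 2028–Jun 2028: $5,410 + $10,410 + $10,070 + $73,990 + $44,680 = $144,560 (under)
Mar 2028–Jul 2028: $10,410 + $10,070 + $73,990 + $44,680 + $17,730 = $156,880 (under)
Apr 2028–Aug 2028: $10,070 + $73,990 + $44,680 + $17,730 + $66,660 = $213,130 (under)
May 2028–Sep 2028: $73,990 + $44,680 + $17,730 + $66,660 + $8,220 = $211,280 (under)
Jun 2028–Oct 2028: $44,680 + $17,730 + $66,660 + $8,220 + $15,300 = $152,590 (under)
Jul 2028–Nov 2028: $17,730 + $66,660 + $8,220 + $15,300 + $1,780 = $109,690 (under)
No window exceeds $220,000.

No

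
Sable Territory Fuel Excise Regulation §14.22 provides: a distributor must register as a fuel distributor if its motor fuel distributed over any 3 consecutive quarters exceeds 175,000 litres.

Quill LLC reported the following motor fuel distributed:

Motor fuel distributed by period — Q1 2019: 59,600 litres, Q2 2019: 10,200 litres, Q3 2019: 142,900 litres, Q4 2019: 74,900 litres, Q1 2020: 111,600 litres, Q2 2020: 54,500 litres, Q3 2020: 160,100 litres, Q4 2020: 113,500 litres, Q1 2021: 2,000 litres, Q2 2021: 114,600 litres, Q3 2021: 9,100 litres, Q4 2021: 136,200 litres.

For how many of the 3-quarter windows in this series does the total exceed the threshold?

9

Q1 2019–Q3 2019: 59,600 litres + 10,200 litres + 142,900 litres = 212,700 litres (over)
Q2 2019–Q4 2019: 10,200 litres + 142,900 litres + 74,900 litres = 228,000 litres (over)
Q3 2019–Q1 2020: 142,900 litres + 74,900 litres + 111,600 litres = 329,400 litres (over)
Q4 2019–Q2 2020: 74,900 litres + 111,600 litres + 54,500 litres = 241,000 litres (over)
Q1 2020–Q3 2020: 111,600 litres + 54,500 litres + 160,100 litres = 326,200 litres (over)
Q2 2020–Q4 2020: 54,500 litres + 160,100 litres + 113,500 litres = 328,100 litres (over)
Q3 2020–Q1 2021: 160,100 litres + 113,500 litres + 2,000 litres = 275,600 litres (over)
Q4 2020–Q2 2021: 113,500 litres + 2,000 litres + 114,600 litres = 230,100 litres (over)
Q1 2021–Q3 2021: 2,000 litres + 114,600 litres + 9,100 litres = 125,700 litres (under)
Q2 2021–Q4 2021: 114,600 litres + 9,100 litres + 136,200 litres = 259,900 litres (over)
9 windows exceed the threshold.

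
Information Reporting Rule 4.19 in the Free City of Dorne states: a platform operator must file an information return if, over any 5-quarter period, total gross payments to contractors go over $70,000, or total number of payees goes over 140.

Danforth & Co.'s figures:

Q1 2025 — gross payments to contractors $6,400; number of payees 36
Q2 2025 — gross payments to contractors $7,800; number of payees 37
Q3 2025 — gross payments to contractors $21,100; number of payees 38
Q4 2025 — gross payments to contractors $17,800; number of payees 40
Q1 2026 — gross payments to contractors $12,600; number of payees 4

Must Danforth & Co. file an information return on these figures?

Total gross payments to contractors: $6,400 + $7,800 + $21,100 + $17,800 + $12,600 = $65,700 (≤ $70,000).
Total number of payees: 36 + 37 + 38 + 40 + 4 = 155 (> 140).
The test is 'or': at least one threshold is exceeded.

Yes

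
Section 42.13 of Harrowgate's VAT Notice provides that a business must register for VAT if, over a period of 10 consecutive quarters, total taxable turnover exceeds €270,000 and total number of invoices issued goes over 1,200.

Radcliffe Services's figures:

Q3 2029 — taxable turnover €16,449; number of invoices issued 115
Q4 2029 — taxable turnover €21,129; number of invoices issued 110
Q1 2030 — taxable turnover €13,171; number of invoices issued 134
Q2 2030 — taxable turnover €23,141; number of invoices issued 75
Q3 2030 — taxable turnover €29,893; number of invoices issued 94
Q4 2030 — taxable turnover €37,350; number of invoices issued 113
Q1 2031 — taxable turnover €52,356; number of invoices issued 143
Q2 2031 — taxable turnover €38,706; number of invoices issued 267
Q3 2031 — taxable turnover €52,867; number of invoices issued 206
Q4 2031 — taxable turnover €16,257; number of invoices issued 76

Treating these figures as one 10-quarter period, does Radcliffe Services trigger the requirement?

Yes

Total taxable turnover: €16,449 + €21,129 + €13,171 + €23,141 + €29,893 + €37,350 + €52,356 + €38,706 + €52,867 + €16,257 = €301,319 (> €270,000).
Total number of invoices issued: 115 + 110 + 134 + 75 + 94 + 113 + 143 + 267 + 206 + 76 = 1,333 (> 1,200).
The test is 'and': both thresholds are exceeded.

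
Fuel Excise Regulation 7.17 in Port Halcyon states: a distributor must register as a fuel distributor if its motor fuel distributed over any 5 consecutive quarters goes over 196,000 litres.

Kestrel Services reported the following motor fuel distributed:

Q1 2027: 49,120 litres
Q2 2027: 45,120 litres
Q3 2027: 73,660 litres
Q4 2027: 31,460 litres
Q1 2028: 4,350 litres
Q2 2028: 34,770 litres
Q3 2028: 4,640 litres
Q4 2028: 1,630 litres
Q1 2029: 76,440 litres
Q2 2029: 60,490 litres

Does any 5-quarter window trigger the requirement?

Yes

Q1 2027–Q1 2028: 49,120 litres + 45,120 litres + 73,660 litres + 31,460 litres + 4,350 litres = 203,710 litres (over)
Q2 2027–Q2 2028: 45,120 litres + 73,660 litres + 31,460 litres + 4,350 litres + 34,770 litres = 189,360 litres (under)
Q3 2027–Q3 2028: 73,660 litres + 31,460 litres + 4,350 litres + 34,770 litres + 4,640 litres = 148,880 litres (under)
Q4 2027–Q4 2028: 31,460 litres + 4,350 litres + 34,770 litres + 4,640 litres + 1,630 litres = 76,850 litres (under)
Q1 2028–Q1 2029: 4,350 litres + 34,770 litres + 4,640 litres + 1,630 litres + 76,440 litres = 121,830 litres (under)
Q2 2028–Q2 2029: 34,770 litres + 4,640 litres + 1,630 litres + 76,440 litres + 60,490 litres = 177,970 litres (under)
At least one window exceeds 196,000 litres.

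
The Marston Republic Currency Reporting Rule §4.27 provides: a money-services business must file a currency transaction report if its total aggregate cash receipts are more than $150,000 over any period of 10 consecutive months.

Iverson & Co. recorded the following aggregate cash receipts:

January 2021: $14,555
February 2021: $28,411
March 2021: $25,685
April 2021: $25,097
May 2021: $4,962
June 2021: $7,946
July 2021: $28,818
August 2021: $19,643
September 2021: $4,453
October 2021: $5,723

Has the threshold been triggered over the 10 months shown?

Total aggregate cash receipts: $14,555 + $28,411 + $25,685 + $25,097 + $4,962 + $7,946 + $28,818 + $19,643 + $4,453 + $5,723 = $165,293.
$165,293 > $150,000, so the threshold is exceeded.

Yes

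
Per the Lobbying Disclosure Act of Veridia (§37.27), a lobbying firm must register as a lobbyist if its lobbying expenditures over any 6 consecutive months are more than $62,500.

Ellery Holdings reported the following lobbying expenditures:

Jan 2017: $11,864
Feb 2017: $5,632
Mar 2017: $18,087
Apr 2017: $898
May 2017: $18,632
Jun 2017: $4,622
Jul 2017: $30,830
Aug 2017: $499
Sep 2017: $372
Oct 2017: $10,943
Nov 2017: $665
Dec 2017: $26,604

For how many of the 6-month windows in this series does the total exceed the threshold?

Jan 2017–Jun 2017: $11,864 + $5,632 + $18,087 + $898 + $18,632 + $4,622 = $59,735 (under)
Feb 2017–Jul 2017: $5,632 + $18,087 + $898 + $18,632 + $4,622 + $30,830 = $78,701 (over)
Mar 2017–Aug 2017: $18,087 + $898 + $18,632 + $4,622 + $30,830 + $499 = $73,568 (over)
Apr 2017–Sep 2017: $898 + $18,632 + $4,622 + $30,830 + $499 + $372 = $55,853 (under)
May 2017–Oct 2017: $18,632 + $4,622 + $30,830 + $499 + $372 + $10,943 = $65,898 (over)
Jun 2017–Nov 2017: $4,622 + $30,830 + $499 + $372 + $10,943 + $665 = $47,931 (under)
Jul 2017–Dec 2017: $30,830 + $499 + $372 + $10,943 + $665 + $26,604 = $69,913 (over)
4 windows exceed the threshold.

4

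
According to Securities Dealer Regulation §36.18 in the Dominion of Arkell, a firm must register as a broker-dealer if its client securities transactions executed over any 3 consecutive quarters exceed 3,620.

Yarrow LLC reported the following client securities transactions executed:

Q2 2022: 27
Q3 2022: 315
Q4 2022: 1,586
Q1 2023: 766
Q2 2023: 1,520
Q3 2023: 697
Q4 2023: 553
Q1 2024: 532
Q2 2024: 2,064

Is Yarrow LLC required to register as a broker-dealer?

Q2 2022–Q4 2022: 27 + 315 + 1,586 = 1,928 (under)
Q3 2022–Q1 2023: 315 + 1,586 + 766 = 2,667 (under)
Q4 2022–Q2 2023: 1,586 + 766 + 1,520 = 3,872 (over)
Q1 2023–Q3 2023: 766 + 1,520 + 697 = 2,983 (under)
Q2 2023–Q4 2023: 1,520 + 697 + 553 = 2,770 (under)
Q3 2023–Q1 2024: 697 + 553 + 532 = 1,782 (under)
Q4 2023–Q2 2024: 553 + 532 + 2,064 = 3,149 (under)
At least one window exceeds 3,620.

Yes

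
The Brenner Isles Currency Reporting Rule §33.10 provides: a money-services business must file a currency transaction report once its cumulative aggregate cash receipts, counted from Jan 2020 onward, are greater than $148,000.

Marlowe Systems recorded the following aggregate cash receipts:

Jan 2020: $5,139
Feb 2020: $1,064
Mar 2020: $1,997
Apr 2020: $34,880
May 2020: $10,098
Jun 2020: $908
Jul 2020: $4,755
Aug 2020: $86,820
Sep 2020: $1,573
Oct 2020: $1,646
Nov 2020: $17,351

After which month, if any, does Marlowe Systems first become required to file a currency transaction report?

Oct 2020

Through Jan 2020: $5,139
Through Feb 2020: $6,203
Through Mar 2020: $8,200
Through Apr 2020: $43,080
Through May 2020: $53,178
Through Jun 2020: $54,086
Through Jul 2020: $58,841
Through Aug 2020: $145,661
Through Sep 2020: $147,234
Through Oct 2020: $148,880 ← exceeds threshold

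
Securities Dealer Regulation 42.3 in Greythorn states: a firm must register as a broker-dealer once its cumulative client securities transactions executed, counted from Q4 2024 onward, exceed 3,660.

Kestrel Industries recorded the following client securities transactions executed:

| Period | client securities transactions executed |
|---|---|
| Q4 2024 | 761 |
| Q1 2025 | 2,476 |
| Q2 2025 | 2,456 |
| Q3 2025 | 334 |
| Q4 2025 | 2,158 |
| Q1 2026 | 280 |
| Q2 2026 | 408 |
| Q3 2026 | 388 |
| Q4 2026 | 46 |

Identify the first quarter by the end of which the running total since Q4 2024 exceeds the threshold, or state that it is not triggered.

Through Q4 2024: 761
Through Q1 2025: 3,237
Through Q2 2025: 5,693 ← exceeds threshold

Q2 2025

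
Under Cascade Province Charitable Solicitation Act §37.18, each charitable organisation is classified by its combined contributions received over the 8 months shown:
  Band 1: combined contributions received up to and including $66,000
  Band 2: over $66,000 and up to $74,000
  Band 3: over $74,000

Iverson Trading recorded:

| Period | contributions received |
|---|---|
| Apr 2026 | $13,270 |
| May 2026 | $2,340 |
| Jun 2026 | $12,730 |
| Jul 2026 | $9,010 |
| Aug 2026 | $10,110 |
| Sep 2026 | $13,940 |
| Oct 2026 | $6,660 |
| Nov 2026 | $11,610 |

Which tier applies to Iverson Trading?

Band 3

Combined contributions received: $13,270 + $2,340 + $12,730 + $9,010 + $10,110 + $13,940 + $6,660 + $11,610 = $79,670.
$79,670 > $74,000, so Band 3 applies.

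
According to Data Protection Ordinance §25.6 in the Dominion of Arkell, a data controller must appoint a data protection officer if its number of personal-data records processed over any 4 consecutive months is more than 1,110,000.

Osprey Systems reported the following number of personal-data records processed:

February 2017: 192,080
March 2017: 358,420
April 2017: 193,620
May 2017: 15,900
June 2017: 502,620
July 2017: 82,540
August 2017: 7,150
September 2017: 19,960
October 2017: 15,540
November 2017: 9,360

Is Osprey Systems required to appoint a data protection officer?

February 2017–May 2017: 192,080 + 358,420 + 193,620 + 15,900 = 760,020 (under)
March 2017–June 2017: 358,420 + 193,620 + 15,900 + 502,620 = 1,070,560 (under)
April 2017–July 2017: 193,620 + 15,900 + 502,620 + 82,540 = 794,680 (under)
May 2017–August 2017: 15,900 + 502,620 + 82,540 + 7,150 = 608,210 (under)
June 2017–September 2017: 502,620 + 82,540 + 7,150 + 19,960 = 612,270 (under)
July 2017–October 2017: 82,540 + 7,150 + 19,960 + 15,540 = 125,190 (under)
August 2017–November 2017: 7,150 + 19,960 + 15,540 + 9,360 = 52,010 (under)
No window exceeds 1,110,000.

No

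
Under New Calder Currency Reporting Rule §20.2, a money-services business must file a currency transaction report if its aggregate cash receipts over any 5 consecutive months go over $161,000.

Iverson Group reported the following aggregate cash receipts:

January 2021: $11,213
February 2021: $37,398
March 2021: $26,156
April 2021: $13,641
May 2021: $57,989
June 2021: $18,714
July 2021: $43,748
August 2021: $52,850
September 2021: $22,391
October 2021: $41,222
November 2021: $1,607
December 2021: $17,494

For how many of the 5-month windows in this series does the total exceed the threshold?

4

January 2021–May 2021: $11,213 + $37,398 + $26,156 + $13,641 + $57,989 = $146,397 (under)
February 2021–June 2021: $37,398 + $26,156 + $13,641 + $57,989 + $18,714 = $153,898 (under)
March 2021–July 2021: $26,156 + $13,641 + $57,989 + $18,714 + $43,748 = $160,248 (under)
April 2021–August 2021: $13,641 + $57,989 + $18,714 + $43,748 + $52,850 = $186,942 (over)
May 2021–September 2021: $57,989 + $18,714 + $43,748 + $52,850 + $22,391 = $195,692 (over)
June 2021–October 2021: $18,714 + $43,748 + $52,850 + $22,391 + $41,222 = $178,925 (over)
July 2021–November 2021: $43,748 + $52,850 + $22,391 + $41,222 + $1,607 = $161,818 (over)
August 2021–December 2021: $52,850 + $22,391 + $41,222 + $1,607 + $17,494 = $135,564 (under)
4 windows exceed the threshold.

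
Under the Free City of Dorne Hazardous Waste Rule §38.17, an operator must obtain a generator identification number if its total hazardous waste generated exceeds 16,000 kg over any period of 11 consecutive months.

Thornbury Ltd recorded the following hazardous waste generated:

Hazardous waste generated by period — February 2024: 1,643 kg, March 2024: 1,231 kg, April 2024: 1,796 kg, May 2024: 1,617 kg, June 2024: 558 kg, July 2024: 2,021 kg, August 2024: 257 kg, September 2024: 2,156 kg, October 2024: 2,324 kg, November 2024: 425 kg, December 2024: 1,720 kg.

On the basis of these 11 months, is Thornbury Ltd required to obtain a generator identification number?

Total hazardous waste generated: 1,643 kg + 1,231 kg + 1,796 kg + 1,617 kg + 558 kg + 2,021 kg + 257 kg + 2,156 kg + 2,324 kg + 425 kg + 1,720 kg = 15,748 kg.
15,748 kg ≤ 16,000 kg, so the threshold is not exceeded.

No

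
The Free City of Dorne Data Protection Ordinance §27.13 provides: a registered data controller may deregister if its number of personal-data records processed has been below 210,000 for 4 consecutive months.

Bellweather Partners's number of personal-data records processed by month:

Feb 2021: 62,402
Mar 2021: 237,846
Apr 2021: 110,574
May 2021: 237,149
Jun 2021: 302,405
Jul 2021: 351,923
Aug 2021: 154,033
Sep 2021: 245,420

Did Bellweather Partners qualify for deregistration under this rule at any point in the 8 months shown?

Months below 210,000: Feb 2021, Apr 2021, Aug 2021.
Longest run of consecutive months below the threshold: 1.
1 < 4, so Bellweather Partners never became eligible.

No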